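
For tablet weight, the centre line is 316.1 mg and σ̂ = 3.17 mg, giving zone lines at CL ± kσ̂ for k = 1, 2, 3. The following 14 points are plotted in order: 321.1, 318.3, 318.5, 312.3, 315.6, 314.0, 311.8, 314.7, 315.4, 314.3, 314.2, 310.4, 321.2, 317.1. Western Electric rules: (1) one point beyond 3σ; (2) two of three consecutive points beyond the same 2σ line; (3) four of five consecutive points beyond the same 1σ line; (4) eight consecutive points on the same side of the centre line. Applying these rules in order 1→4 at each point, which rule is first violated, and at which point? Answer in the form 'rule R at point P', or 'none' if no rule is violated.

Zone of each point (C = within 1σ̂, B = 1σ̂–2σ̂, A = 2σ̂–3σ̂, * = beyond 3σ̂; sign = side of CL): 1:+B, 2:+C, 3:+C, 4:-B, 5:-C, 6:-C, 7:-B, 8:-C, 9:-C, 10:-C, 11:-C, 12:-B, 13:+B, 14:+C
Rule 4 (eight consecutive points on the same side of the centre line) is satisfied at point 11.

rule 4 at point 11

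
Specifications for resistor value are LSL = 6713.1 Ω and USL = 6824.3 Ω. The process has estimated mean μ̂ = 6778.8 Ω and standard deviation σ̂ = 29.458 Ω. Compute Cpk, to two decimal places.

Cpu = (USL − μ̂) / (3σ̂) = (6824.3 − 6778.8) / (3 × 29.458) = 0.5149; Cpl = (μ̂ − LSL) / (3σ̂) = (6778.8 − 6713.1) / (3 × 29.458) = 0.7434; Cpk = min(Cpu, Cpl) = 0.5149

0.51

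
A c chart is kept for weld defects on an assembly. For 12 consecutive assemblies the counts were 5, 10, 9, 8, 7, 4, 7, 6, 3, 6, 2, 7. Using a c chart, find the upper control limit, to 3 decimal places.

13.616

c̄ = (5 + 10 + 9 + 8 + 7 + 4 + 7 + 6 + 3 + 6 + 2 + 7) / 12 = 74 / 12 = 6.1667
UCL = c̄ + 3√c̄ = 6.1667 + 3 × √6.1667 = 6.1667 + 3 × 2.4833 = 13.6165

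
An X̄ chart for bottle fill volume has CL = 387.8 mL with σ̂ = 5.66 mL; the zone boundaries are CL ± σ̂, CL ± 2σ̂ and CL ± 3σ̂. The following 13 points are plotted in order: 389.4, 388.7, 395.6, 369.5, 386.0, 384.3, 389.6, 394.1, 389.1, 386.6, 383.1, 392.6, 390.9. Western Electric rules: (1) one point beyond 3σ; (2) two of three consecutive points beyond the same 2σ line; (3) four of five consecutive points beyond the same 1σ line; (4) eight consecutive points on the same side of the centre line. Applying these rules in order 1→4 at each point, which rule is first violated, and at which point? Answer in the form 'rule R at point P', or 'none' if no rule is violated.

Zone of each point (C = within 1σ̂, B = 1σ̂–2σ̂, A = 2σ̂–3σ̂, * = beyond 3σ̂; sign = side of CL): 1:+C, 2:+C, 3:+B, 4:-*, 5:-C, 6:-C, 7:+C, 8:+B, 9:+C, 10:-C, 11:-C, 12:+C, 13:+C
Rule 1 (one point beyond the 3σ limits) is satisfied at point 4.

rule 1 at point 4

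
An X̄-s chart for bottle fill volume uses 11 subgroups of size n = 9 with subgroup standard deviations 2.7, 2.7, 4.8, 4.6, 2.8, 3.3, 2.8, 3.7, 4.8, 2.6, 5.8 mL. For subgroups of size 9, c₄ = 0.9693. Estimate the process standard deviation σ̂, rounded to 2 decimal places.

s̄ = (2.7 + 2.7 + 4.8 + 4.6 + 2.8 + 3.3 + 2.8 + 3.7 + 4.8 + 2.6 + 5.8) / 11 = 3.6909
σ̂ = s̄ / c₄ = 3.6909 / 0.9693 = 3.8078

3.81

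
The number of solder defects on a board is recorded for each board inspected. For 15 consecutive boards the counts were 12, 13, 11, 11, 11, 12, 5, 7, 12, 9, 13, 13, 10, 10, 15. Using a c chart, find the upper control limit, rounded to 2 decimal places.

20.85

c̄ = (12 + 13 + 11 + 11 + 11 + 12 + 5 + 7 + 12 + 9 + 13 + 13 + 10 + 10 + 15) / 15 = 164 / 15 = 10.9333
UCL = c̄ + 3√c̄ = 10.9333 + 3 × √10.9333 = 10.9333 + 3 × 3.3066 = 20.8530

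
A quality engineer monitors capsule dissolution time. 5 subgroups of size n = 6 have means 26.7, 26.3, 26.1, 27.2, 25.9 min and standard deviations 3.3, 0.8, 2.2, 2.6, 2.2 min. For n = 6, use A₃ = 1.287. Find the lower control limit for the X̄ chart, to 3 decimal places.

23.583

X̄̄ = (26.7 + 26.3 + 26.1 + 27.2 + 25.9) / 5 = 26.4400
s̄ = (3.3 + 0.8 + 2.2 + 2.6 + 2.2) / 5 = 2.2200
LCL = X̄̄ − A₃·s̄ = 26.4400 − 1.287 × 2.2200 = 23.5829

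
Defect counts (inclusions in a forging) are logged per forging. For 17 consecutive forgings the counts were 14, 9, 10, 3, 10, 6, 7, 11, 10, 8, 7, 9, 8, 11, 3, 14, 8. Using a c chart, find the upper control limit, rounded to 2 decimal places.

17.56

c̄ = (14 + 9 + 10 + 3 + 10 + 6 + 7 + 11 + 10 + 8 + 7 + 9 + 8 + 11 + 3 + 14 + 8) / 17 = 148 / 17 = 8.7059
UCL = c̄ + 3√c̄ = 8.7059 + 3 × √8.7059 = 8.7059 + 3 × 2.9506 = 17.5576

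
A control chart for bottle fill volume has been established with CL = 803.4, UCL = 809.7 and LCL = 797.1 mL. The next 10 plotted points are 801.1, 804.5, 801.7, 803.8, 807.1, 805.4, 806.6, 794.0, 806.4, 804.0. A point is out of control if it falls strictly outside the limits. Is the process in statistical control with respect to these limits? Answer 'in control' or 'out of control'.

Compare each point to [797.1, 809.7]: sample 8 = 794.0 < LCL.

out of control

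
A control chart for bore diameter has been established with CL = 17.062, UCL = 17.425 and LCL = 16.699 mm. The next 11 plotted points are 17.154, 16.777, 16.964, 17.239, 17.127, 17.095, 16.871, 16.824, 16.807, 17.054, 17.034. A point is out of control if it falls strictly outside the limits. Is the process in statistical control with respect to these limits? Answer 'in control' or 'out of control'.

in control

All 11 points lie within [16.699, 17.425].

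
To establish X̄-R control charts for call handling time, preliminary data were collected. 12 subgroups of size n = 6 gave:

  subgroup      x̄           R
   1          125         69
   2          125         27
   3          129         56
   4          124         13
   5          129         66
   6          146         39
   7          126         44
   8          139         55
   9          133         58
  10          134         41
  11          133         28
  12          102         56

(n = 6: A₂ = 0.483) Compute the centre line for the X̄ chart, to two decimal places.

X̄̄ = (125 + 125 + 129 + 124 + 129 + 146 + 126 + 139 + 133 + 134 + 133 + 102) / 12 = 1545.0000 / 12 = 128.7500
CL = X̄̄ = 128.7500

128.75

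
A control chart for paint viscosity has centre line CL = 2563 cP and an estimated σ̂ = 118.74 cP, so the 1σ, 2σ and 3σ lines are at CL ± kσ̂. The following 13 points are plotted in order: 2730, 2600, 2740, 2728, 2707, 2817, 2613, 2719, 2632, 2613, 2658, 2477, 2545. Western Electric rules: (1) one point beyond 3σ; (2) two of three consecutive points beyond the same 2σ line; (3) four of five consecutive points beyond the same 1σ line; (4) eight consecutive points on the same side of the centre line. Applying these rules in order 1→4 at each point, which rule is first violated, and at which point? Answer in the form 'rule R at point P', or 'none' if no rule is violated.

Zone of each point (C = within 1σ̂, B = 1σ̂–2σ̂, A = 2σ̂–3σ̂, * = beyond 3σ̂; sign = side of CL): 1:+B, 2:+C, 3:+B, 4:+B, 5:+B, 6:+A, 7:+C, 8:+B, 9:+C, 10:+C, 11:+C, 12:-C, 13:-C
Rule 3 (four of five consecutive points beyond the same 1σ limit) is satisfied at point 5.

rule 3 at point 5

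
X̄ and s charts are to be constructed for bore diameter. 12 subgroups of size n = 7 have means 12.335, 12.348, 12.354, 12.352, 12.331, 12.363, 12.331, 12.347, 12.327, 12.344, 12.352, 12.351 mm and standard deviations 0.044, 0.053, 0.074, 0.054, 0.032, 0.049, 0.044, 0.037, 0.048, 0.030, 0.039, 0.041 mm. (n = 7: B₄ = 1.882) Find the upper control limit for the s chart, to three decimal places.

0.085

s̄ = (0.044 + 0.053 + 0.074 + 0.054 + 0.032 + 0.049 + 0.044 + 0.037 + 0.048 + 0.030 + 0.039 + 0.041) / 12 = 0.0454
UCL_s = B₄·s̄ = 1.882 × 0.0454 = 0.0855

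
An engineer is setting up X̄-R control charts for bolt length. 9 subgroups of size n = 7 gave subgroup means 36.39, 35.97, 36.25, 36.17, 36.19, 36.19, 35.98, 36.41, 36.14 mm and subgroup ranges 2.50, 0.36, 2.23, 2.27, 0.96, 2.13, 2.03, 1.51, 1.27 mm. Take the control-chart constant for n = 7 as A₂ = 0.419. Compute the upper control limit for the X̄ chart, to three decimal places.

X̄̄ = (36.39 + 35.97 + 36.25 + 36.17 + 36.19 + 36.19 + 35.98 + 36.41 + 36.14) / 9 = 325.6900 / 9 = 36.1878
R̄ = (2.50 + 0.36 + 2.23 + 2.27 + 0.96 + 2.13 + 2.03 + 1.51 + 1.27) / 9 = 15.2600 / 9 = 1.6956
UCL = X̄̄ + A₂·R̄ = 36.1878 + 0.419 × 1.6956 = 36.8982

36.898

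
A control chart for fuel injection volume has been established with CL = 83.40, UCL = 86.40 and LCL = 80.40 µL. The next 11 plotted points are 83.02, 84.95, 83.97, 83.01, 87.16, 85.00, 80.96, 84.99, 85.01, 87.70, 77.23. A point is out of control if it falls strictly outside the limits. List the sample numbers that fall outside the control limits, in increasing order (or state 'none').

Compare each point to [80.40, 86.40]: sample 5 = 87.16 > UCL; sample 10 = 87.70 > UCL; sample 11 = 77.23 < LCL.

5, 10, 11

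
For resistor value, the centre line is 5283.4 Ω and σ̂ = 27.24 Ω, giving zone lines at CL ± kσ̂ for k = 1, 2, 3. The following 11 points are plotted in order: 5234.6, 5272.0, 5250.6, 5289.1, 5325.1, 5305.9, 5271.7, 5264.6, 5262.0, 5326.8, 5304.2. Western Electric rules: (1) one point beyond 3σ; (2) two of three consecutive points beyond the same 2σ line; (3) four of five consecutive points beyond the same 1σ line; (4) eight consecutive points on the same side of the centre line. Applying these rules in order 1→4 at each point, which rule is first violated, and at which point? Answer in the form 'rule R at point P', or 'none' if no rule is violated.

Zone of each point (C = within 1σ̂, B = 1σ̂–2σ̂, A = 2σ̂–3σ̂, * = beyond 3σ̂; sign = side of CL): 1:-B, 2:-C, 3:-B, 4:+C, 5:+B, 6:+C, 7:-C, 8:-C, 9:-C, 10:+B, 11:+C
No rule fires across all 11 points.

none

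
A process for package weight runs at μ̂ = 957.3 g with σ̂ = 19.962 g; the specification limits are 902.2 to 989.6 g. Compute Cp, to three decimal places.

0.730

Cp = (USL − LSL) / (6σ̂) = (989.6 − 902.2) / (6 × 19.962) = 87.4000 / 119.7720 = 0.7297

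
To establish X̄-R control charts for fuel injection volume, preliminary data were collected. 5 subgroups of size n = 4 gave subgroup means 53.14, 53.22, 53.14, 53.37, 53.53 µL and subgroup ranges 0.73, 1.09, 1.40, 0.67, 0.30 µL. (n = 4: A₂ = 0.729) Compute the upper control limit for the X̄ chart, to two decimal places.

53.89

X̄̄ = (53.14 + 53.22 + 53.14 + 53.37 + 53.53) / 5 = 266.4000 / 5 = 53.2800
R̄ = (0.73 + 1.09 + 1.40 + 0.67 + 0.30) / 5 = 4.1900 / 5 = 0.8380
UCL = X̄̄ + A₂·R̄ = 53.2800 + 0.729 × 0.8380 = 53.8909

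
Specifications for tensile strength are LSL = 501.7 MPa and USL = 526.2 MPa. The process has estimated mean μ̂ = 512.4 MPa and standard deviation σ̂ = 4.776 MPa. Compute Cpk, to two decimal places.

Cpu = (USL − μ̂) / (3σ̂) = (526.2 − 512.4) / (3 × 4.776) = 0.9631; Cpl = (μ̂ − LSL) / (3σ̂) = (512.4 − 501.7) / (3 × 4.776) = 0.7468; Cpk = min(Cpu, Cpl) = 0.7468

0.75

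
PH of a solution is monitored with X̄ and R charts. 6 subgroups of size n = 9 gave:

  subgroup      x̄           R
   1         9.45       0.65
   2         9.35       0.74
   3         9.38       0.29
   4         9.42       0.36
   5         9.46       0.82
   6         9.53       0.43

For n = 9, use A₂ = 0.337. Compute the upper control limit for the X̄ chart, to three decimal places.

X̄̄ = (9.45 + 9.35 + 9.38 + 9.42 + 9.46 + 9.53) / 6 = 56.5900 / 6 = 9.4317
R̄ = (0.65 + 0.74 + 0.29 + 0.36 + 0.82 + 0.43) / 6 = 3.2900 / 6 = 0.5483
UCL = X̄̄ + A₂·R̄ = 9.4317 + 0.337 × 0.5483 = 9.6165

9.616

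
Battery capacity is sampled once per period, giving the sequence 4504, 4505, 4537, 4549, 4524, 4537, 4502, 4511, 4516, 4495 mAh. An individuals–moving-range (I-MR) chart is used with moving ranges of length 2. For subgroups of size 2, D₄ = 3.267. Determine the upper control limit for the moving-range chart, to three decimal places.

55.539

Moving ranges: 1, 32, 12, 25, 13, 35, 9, 5, 21; M̄R̄ = 153.0000 / 9 = 17.0000
UCL_MR = D₄·M̄R̄ = 3.267 × 17.0000 = 55.5390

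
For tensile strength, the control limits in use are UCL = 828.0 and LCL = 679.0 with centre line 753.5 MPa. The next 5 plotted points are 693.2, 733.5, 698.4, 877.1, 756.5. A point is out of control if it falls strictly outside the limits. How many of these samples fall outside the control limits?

Compare each point to [679.0, 828.0]: sample 4 = 877.1 > UCL.

1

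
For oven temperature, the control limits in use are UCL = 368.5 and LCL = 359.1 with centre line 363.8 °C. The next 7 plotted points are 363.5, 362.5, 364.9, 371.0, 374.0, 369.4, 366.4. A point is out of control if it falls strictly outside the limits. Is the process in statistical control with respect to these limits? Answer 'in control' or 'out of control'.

Compare each point to [359.1, 368.5]: sample 4 = 371.0 > UCL; sample 5 = 374.0 > UCL; sample 6 = 369.4 > UCL.

out of control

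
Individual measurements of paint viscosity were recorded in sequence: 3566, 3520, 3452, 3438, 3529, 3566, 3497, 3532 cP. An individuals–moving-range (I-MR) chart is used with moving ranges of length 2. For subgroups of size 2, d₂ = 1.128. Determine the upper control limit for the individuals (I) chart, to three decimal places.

X̄ = (3566 + 3520 + 3452 + 3438 + 3529 + 3566 + 3497 + 3532) / 8 = 3512.5000
Moving ranges: 46, 68, 14, 91, 37, 69, 35; M̄R̄ = 360.0000 / 7 = 51.4286
UCL = X̄ + 3·M̄R̄/d₂ = 3512.5000 + 3 × 51.4286 / 1.128 = 3649.2781

3649.278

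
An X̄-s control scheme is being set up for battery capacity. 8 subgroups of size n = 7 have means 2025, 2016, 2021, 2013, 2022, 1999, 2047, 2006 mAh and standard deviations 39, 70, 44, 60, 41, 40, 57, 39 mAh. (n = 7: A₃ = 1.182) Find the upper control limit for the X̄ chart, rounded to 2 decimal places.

X̄̄ = (2025 + 2016 + 2021 + 2013 + 2022 + 1999 + 2047 + 2006) / 8 = 2018.6250
s̄ = (39 + 70 + 44 + 60 + 41 + 40 + 57 + 39) / 8 = 48.7500
UCL = X̄̄ + A₃·s̄ = 2018.6250 + 1.182 × 48.7500 = 2076.2475

2076.25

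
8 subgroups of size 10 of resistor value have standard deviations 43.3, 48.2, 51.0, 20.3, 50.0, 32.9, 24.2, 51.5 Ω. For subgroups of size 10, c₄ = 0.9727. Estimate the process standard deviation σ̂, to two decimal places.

s̄ = (43.3 + 48.2 + 51.0 + 20.3 + 50.0 + 32.9 + 24.2 + 51.5) / 8 = 40.1750
σ̂ = s̄ / c₄ = 40.1750 / 0.9727 = 41.3026

41.30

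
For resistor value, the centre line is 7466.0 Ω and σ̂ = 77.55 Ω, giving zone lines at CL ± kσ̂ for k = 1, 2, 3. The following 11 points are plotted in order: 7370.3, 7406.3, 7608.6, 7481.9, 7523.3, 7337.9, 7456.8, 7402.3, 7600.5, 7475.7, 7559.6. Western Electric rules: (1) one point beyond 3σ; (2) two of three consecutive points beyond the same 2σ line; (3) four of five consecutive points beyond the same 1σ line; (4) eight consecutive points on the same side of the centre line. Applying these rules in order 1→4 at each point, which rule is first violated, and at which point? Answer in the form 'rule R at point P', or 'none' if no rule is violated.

none

Zone of each point (C = within 1σ̂, B = 1σ̂–2σ̂, A = 2σ̂–3σ̂, * = beyond 3σ̂; sign = side of CL): 1:-B, 2:-C, 3:+B, 4:+C, 5:+C, 6:-B, 7:-C, 8:-C, 9:+B, 10:+C, 11:+B
No rule fires across all 11 points.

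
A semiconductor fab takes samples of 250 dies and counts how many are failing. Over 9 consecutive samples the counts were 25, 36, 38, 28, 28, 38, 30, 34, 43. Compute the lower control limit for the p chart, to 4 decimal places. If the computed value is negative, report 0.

p̄ = Σdᵢ / (k·n) = 300 / (9 × 250) = 0.13333
LCL = p̄ − 3·√(p̄(1−p̄)/n) = 0.13333 − 3 × 0.02150 = 0.06884

0.0688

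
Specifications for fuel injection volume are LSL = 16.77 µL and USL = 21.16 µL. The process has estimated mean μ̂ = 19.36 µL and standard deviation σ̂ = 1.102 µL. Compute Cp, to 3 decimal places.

0.664

Cp = (USL − LSL) / (6σ̂) = (21.16 − 16.77) / (6 × 1.102) = 4.3900 / 6.6120 = 0.6639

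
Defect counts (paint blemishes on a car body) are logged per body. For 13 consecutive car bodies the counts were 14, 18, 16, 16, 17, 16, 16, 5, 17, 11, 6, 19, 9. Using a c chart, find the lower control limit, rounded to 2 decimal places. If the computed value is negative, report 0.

2.68

c̄ = (14 + 18 + 16 + 16 + 17 + 16 + 16 + 5 + 17 + 11 + 6 + 19 + 9) / 13 = 180 / 13 = 13.8462
LCL = c̄ − 3√c̄ = 13.8462 − 3 × 3.7210 = 2.6830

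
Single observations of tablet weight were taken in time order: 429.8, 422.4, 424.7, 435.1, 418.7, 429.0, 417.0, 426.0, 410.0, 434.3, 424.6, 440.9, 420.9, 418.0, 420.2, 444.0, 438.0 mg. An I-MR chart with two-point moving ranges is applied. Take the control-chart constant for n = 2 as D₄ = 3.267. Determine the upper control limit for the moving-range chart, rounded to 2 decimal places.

Moving ranges: 7.4, 2.3, 10.4, 16.4, 10.3, 12.0, 9.0, 16.0, 24.3, 9.7, 16.3, 20.0, 2.9, 2.2, 23.8, 6.0; M̄R̄ = 189.0000 / 16 = 11.8125
UCL_MR = D₄·M̄R̄ = 3.267 × 11.8125 = 38.5914

38.59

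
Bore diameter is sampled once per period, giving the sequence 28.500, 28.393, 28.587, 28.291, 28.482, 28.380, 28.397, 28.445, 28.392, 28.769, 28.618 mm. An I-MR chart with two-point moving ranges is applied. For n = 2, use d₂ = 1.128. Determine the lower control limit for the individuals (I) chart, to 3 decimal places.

X̄ = (28.500 + 28.393 + 28.587 + 28.291 + 28.482 + 28.380 + 28.397 + 28.445 + 28.392 + 28.769 + 28.618) / 11 = 28.4776
Moving ranges: 0.107, 0.194, 0.296, 0.191, 0.102, 0.017, 0.048, 0.053, 0.377, 0.151; M̄R̄ = 1.5360 / 10 = 0.1536
LCL = X̄ − 3·M̄R̄/d₂ = 28.4776 − 3 × 0.1536 / 1.128 = 28.0691

28.069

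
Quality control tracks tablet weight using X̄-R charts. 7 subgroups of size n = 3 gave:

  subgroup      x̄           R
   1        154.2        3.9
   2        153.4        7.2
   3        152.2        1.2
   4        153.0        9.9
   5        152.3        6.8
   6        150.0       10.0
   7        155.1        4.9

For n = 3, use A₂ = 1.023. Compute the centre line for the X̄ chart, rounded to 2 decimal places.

152.89

X̄̄ = (154.2 + 153.4 + 152.2 + 153.0 + 152.3 + 150.0 + 155.1) / 7 = 1070.2000 / 7 = 152.8857
CL = X̄̄ = 152.8857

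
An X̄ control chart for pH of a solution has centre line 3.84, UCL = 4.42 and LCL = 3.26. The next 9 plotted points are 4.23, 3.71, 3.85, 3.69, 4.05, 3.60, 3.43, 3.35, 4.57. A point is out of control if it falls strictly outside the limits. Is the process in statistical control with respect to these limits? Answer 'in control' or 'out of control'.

out of control

Compare each point to [3.26, 4.42]: sample 9 = 4.57 > UCL.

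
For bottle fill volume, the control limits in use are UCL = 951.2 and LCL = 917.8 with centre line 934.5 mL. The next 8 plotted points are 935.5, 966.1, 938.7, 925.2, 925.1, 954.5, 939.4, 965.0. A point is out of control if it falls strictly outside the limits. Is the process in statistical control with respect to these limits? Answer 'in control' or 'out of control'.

Compare each point to [917.8, 951.2]: sample 2 = 966.1 > UCL; sample 6 = 954.5 > UCL; sample 8 = 965.0 > UCL.

out of control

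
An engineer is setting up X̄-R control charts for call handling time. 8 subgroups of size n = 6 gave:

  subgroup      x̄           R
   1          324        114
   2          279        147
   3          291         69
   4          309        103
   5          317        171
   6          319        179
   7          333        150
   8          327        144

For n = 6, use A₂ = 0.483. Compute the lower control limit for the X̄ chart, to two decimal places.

X̄̄ = (324 + 279 + 291 + 309 + 317 + 319 + 333 + 327) / 8 = 2499.0000 / 8 = 312.3750
R̄ = (114 + 147 + 69 + 103 + 171 + 179 + 150 + 144) / 8 = 1077.0000 / 8 = 134.6250
LCL = X̄̄ − A₂·R̄ = 312.3750 − 0.483 × 134.6250 = 247.3511

247.35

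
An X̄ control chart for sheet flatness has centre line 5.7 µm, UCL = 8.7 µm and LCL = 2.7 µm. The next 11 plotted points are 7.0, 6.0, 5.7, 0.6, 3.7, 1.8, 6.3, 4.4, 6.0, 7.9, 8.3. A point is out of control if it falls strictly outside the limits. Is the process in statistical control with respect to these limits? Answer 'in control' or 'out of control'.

out of control

Compare each point to [2.7, 8.7]: sample 4 = 0.6 < LCL; sample 6 = 1.8 < LCL.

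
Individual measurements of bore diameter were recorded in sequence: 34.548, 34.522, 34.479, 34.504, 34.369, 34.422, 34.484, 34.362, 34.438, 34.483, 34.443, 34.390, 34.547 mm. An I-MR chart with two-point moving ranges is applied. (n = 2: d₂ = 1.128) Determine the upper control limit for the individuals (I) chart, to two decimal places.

X̄ = (34.548 + 34.522 + 34.479 + 34.504 + 34.369 + 34.422 + 34.484 + 34.362 + 34.438 + 34.483 + 34.443 + 34.390 + 34.547) / 13 = 34.4608
Moving ranges: 0.026, 0.043, 0.025, 0.135, 0.053, 0.062, 0.122, 0.076, 0.045, 0.040, 0.053, 0.157; M̄R̄ = 0.8370 / 12 = 0.0697
UCL = X̄ + 3·M̄R̄/d₂ = 34.4608 + 3 × 0.0697 / 1.128 = 34.6464

34.65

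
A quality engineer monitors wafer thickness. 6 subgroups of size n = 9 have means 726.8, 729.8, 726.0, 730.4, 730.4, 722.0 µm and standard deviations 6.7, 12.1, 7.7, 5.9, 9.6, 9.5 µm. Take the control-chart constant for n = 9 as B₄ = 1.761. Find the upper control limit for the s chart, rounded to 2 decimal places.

15.12

s̄ = (6.7 + 12.1 + 7.7 + 5.9 + 9.6 + 9.5) / 6 = 8.5833
UCL_s = B₄·s̄ = 1.761 × 8.5833 = 15.1152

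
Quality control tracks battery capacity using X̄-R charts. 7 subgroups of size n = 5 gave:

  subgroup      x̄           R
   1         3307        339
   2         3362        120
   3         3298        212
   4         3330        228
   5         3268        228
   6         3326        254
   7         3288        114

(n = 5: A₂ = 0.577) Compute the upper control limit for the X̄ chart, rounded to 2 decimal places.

3434.52

X̄̄ = (3307 + 3362 + 3298 + 3330 + 3268 + 3326 + 3288) / 7 = 23179.0000 / 7 = 3311.2857
R̄ = (339 + 120 + 212 + 228 + 228 + 254 + 114) / 7 = 1495.0000 / 7 = 213.5714
UCL = X̄̄ + A₂·R̄ = 3311.2857 + 0.577 × 213.5714 = 3434.5164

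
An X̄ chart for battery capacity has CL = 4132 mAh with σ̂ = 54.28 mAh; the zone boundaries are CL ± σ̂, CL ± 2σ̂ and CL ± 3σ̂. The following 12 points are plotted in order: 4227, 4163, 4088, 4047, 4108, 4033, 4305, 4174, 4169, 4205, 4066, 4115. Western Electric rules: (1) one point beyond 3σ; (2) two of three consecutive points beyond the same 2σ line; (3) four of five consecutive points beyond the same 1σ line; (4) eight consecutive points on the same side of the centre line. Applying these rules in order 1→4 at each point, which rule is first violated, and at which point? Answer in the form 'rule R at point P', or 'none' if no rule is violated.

Zone of each point (C = within 1σ̂, B = 1σ̂–2σ̂, A = 2σ̂–3σ̂, * = beyond 3σ̂; sign = side of CL): 1:+B, 2:+C, 3:-C, 4:-B, 5:-C, 6:-B, 7:+*, 8:+C, 9:+C, 10:+B, 11:-B, 12:-C
Rule 1 (one point beyond the 3σ limits) is satisfied at point 7.

rule 1 at point 7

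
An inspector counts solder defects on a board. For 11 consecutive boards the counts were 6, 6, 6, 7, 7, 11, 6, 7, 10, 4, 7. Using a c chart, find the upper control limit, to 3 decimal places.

14.937

c̄ = (6 + 6 + 6 + 7 + 7 + 11 + 6 + 7 + 10 + 4 + 7) / 11 = 77 / 11 = 7.0000
UCL = c̄ + 3√c̄ = 7.0000 + 3 × √7.0000 = 7.0000 + 3 × 2.6458 = 14.9373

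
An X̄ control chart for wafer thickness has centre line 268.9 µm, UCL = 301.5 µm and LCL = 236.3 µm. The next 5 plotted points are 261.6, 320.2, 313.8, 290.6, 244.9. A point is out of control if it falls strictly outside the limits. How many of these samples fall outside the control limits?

Compare each point to [236.3, 301.5]: sample 2 = 320.2 > UCL; sample 3 = 313.8 > UCL.

2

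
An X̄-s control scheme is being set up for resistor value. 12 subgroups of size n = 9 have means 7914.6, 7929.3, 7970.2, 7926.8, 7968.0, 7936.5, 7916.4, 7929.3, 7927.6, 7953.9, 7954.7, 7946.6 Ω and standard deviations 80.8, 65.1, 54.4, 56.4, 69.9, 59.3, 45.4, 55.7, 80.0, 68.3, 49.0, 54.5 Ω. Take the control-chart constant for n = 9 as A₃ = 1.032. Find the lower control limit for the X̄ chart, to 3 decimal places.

X̄̄ = (7914.6 + 7929.3 + 7970.2 + 7926.8 + 7968.0 + 7936.5 + 7916.4 + 7929.3 + 7927.6 + 7953.9 + 7954.7 + 7946.6) / 12 = 7939.4917
s̄ = (80.8 + 65.1 + 54.4 + 56.4 + 69.9 + 59.3 + 45.4 + 55.7 + 80.0 + 68.3 + 49.0 + 54.5) / 12 = 61.5667
LCL = X̄̄ − A₃·s̄ = 7939.4917 − 1.032 × 61.5667 = 7875.9549

7875.955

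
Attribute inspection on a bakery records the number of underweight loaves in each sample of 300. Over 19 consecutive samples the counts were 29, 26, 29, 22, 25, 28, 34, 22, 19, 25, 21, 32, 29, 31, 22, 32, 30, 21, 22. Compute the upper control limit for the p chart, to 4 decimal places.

p̄ = Σdᵢ / (k·n) = 499 / (19 × 300) = 0.08754
UCL = p̄ + 3·√(p̄(1−p̄)/n) = 0.08754 + 3 × √(0.08754×0.91246/300) = 0.08754 + 3 × 0.01632 = 0.13650

0.1365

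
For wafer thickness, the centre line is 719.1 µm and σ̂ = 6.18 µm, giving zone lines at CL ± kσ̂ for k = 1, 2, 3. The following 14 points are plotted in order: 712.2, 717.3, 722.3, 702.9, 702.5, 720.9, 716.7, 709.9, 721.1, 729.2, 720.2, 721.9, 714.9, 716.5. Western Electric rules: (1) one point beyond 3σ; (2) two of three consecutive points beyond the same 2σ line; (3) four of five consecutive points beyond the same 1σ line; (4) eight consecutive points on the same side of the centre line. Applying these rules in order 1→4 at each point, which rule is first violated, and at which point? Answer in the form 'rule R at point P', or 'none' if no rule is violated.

Zone of each point (C = within 1σ̂, B = 1σ̂–2σ̂, A = 2σ̂–3σ̂, * = beyond 3σ̂; sign = side of CL): 1:-B, 2:-C, 3:+C, 4:-A, 5:-A, 6:+C, 7:-C, 8:-B, 9:+C, 10:+B, 11:+C, 12:+C, 13:-C, 14:-C
Rule 2 (two of three consecutive points beyond the same 2σ limit) is satisfied at point 5.

rule 2 at point 5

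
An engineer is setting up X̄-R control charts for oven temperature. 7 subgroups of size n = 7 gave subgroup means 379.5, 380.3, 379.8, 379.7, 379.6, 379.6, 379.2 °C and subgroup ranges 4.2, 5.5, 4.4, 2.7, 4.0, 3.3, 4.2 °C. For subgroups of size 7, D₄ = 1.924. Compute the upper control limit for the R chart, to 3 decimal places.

R̄ = (4.2 + 5.5 + 4.4 + 2.7 + 4.0 + 3.3 + 4.2) / 7 = 28.3000 / 7 = 4.0429
UCL_R = D₄·R̄ = 1.924 × 4.0429 = 7.7785

7.778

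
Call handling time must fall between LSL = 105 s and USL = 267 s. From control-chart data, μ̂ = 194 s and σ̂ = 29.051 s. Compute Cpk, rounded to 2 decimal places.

Cpu = (USL − μ̂) / (3σ̂) = (267 − 194) / (3 × 29.051) = 0.8376; Cpl = (μ̂ − LSL) / (3σ̂) = (194 − 105) / (3 × 29.051) = 1.0212; Cpk = min(Cpu, Cpl) = 0.8376

0.84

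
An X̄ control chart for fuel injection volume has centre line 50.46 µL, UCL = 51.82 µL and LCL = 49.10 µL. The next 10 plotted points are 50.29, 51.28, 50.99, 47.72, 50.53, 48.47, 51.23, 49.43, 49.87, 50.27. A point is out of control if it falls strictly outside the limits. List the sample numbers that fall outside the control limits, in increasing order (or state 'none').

4, 6

Compare each point to [49.10, 51.82]: sample 4 = 47.72 < LCL; sample 6 = 48.47 < LCL.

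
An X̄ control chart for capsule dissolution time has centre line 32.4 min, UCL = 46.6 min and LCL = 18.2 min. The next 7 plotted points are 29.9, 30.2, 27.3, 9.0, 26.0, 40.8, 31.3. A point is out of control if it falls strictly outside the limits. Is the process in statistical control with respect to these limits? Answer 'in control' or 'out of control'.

out of control

Compare each point to [18.2, 46.6]: sample 4 = 9.0 < LCL.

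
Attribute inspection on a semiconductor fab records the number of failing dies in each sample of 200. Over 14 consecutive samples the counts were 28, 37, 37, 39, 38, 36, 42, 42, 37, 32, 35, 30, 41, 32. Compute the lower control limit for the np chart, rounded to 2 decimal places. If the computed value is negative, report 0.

19.82

p̄ = Σdᵢ / (k·n) = 506 / (14 × 200) = 0.18071
LCL = np̄ − 3·√(np̄(1−p̄)) = 36.1429 − 3 × 5.4416 = 19.8180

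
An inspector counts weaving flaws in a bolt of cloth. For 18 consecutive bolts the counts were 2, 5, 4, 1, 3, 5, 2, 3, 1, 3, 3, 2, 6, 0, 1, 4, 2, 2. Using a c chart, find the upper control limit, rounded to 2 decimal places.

7.67

c̄ = (2 + 5 + 4 + 1 + 3 + 5 + 2 + 3 + 1 + 3 + 3 + 2 + 6 + 0 + 1 + 4 + 2 + 2) / 18 = 49 / 18 = 2.7222
UCL = c̄ + 3√c̄ = 2.7222 + 3 × √2.7222 = 2.7222 + 3 × 1.6499 = 7.6720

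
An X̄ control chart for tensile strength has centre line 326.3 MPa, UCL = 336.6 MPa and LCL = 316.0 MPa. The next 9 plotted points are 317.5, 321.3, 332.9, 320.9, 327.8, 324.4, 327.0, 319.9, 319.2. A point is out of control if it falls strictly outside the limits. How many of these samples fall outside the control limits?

All 9 points lie within [316.0, 336.6].

0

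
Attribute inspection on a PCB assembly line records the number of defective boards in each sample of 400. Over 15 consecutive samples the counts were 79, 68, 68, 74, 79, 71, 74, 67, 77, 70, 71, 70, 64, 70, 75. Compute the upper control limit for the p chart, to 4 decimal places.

p̄ = Σdᵢ / (k·n) = 1077 / (15 × 400) = 0.17950
UCL = p̄ + 3·√(p̄(1−p̄)/n) = 0.17950 + 3 × √(0.17950×0.82050/400) = 0.17950 + 3 × 0.01919 = 0.23707

0.2371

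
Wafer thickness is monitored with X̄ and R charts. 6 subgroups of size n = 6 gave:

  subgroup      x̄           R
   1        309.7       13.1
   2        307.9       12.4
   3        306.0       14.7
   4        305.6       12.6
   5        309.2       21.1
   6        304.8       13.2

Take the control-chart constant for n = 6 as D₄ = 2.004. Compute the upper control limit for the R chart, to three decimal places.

29.091

R̄ = (13.1 + 12.4 + 14.7 + 12.6 + 21.1 + 13.2) / 6 = 87.1000 / 6 = 14.5167
UCL_R = D₄·R̄ = 2.004 × 14.5167 = 29.0914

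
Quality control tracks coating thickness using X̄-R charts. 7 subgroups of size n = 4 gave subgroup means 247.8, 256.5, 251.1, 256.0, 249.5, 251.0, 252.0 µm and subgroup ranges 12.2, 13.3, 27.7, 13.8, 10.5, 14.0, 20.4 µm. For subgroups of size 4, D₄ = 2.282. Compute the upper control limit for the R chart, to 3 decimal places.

36.479

R̄ = (12.2 + 13.3 + 27.7 + 13.8 + 10.5 + 14.0 + 20.4) / 7 = 111.9000 / 7 = 15.9857
UCL_R = D₄·R̄ = 2.282 × 15.9857 = 36.4794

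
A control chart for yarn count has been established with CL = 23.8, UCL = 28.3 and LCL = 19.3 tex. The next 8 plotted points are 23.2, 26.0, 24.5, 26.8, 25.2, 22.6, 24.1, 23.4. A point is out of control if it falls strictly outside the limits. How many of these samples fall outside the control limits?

0

All 8 points lie within [19.3, 28.3].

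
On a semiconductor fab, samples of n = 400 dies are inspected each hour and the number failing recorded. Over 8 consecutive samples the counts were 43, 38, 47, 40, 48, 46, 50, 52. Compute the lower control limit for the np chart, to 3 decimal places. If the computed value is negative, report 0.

p̄ = Σdᵢ / (k·n) = 364 / (8 × 400) = 0.11375
LCL = np̄ − 3·√(np̄(1−p̄)) = 45.5000 − 3 × 6.3501 = 26.4496

26.450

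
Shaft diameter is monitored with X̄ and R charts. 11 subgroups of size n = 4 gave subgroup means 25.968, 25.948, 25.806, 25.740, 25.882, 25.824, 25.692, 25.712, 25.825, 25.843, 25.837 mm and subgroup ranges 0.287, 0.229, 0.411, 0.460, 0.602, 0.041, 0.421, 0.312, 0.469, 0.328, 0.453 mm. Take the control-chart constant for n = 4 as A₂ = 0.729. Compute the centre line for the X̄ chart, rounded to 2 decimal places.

X̄̄ = (25.968 + 25.948 + 25.806 + 25.740 + 25.882 + 25.824 + 25.692 + 25.712 + 25.825 + 25.843 + 25.837) / 11 = 284.0770 / 11 = 25.8252
CL = X̄̄ = 25.8252

25.83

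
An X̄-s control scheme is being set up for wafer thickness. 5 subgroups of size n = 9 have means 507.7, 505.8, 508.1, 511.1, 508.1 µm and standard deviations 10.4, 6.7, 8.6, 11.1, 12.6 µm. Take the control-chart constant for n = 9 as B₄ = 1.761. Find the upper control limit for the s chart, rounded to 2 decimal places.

s̄ = (10.4 + 6.7 + 8.6 + 11.1 + 12.6) / 5 = 9.8800
UCL_s = B₄·s̄ = 1.761 × 9.8800 = 17.3987

17.40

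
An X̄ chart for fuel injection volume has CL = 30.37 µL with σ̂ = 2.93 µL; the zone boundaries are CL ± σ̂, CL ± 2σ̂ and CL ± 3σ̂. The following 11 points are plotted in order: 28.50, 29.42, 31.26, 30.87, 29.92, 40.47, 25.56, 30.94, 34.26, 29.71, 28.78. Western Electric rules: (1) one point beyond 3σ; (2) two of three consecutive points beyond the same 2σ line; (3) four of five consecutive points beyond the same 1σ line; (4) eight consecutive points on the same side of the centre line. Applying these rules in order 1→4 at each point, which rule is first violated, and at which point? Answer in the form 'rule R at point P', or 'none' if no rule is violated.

Zone of each point (C = within 1σ̂, B = 1σ̂–2σ̂, A = 2σ̂–3σ̂, * = beyond 3σ̂; sign = side of CL): 1:-C, 2:-C, 3:+C, 4:+C, 5:-C, 6:+*, 7:-B, 8:+C, 9:+B, 10:-C, 11:-C
Rule 1 (one point beyond the 3σ limits) is satisfied at point 6.

rule 1 at point 6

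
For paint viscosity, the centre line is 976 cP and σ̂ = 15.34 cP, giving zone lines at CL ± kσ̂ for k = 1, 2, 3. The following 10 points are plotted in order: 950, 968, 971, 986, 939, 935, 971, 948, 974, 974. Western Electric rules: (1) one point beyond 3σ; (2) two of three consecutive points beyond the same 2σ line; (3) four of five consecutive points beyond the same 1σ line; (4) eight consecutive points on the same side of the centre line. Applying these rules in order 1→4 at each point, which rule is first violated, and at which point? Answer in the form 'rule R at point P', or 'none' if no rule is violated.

Zone of each point (C = within 1σ̂, B = 1σ̂–2σ̂, A = 2σ̂–3σ̂, * = beyond 3σ̂; sign = side of CL): 1:-B, 2:-C, 3:-C, 4:+C, 5:-A, 6:-A, 7:-C, 8:-B, 9:-C, 10:-C
Rule 2 (two of three consecutive points beyond the same 2σ limit) is satisfied at point 6.

rule 2 at point 6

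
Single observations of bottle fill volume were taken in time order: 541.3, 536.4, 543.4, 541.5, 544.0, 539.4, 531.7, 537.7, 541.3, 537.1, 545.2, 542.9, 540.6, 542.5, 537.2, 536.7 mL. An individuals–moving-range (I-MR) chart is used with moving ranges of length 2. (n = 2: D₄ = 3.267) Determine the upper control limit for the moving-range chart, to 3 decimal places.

13.678

Moving ranges: 4.9, 7.0, 1.9, 2.5, 4.6, 7.7, 6.0, 3.6, 4.2, 8.1, 2.3, 2.3, 1.9, 5.3, 0.5; M̄R̄ = 62.8000 / 15 = 4.1867
UCL_MR = D₄·M̄R̄ = 3.267 × 4.1867 = 13.6778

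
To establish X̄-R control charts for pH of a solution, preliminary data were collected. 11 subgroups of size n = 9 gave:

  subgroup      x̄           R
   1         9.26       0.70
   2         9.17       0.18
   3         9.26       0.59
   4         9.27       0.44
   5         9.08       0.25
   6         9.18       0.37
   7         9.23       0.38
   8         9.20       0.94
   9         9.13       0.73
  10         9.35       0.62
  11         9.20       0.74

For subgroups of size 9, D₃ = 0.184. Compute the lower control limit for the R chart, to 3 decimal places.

0.099

R̄ = (0.70 + 0.18 + 0.59 + 0.44 + 0.25 + 0.37 + 0.38 + 0.94 + 0.73 + 0.62 + 0.74) / 11 = 5.9400 / 11 = 0.5400
LCL_R = D₃·R̄ = 0.184 × 0.5400 = 0.0994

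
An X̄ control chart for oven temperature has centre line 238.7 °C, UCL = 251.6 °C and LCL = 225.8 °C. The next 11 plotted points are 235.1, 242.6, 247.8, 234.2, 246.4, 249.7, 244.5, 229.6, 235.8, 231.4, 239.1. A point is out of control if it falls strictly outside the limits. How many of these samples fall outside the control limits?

All 11 points lie within [225.8, 251.6].

0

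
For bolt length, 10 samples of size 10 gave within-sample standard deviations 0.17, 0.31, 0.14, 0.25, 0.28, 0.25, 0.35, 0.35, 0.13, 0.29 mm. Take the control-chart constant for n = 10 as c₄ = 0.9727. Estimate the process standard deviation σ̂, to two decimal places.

0.26

s̄ = (0.17 + 0.31 + 0.14 + 0.25 + 0.28 + 0.25 + 0.35 + 0.35 + 0.13 + 0.29) / 10 = 0.2520
σ̂ = s̄ / c₄ = 0.2520 / 0.9727 = 0.2591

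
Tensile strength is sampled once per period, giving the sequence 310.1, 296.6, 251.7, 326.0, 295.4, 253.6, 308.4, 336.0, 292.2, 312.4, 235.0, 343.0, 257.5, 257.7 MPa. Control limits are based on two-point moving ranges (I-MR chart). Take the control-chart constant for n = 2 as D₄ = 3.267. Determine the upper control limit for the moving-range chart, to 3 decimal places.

Moving ranges: 13.5, 44.9, 74.3, 30.6, 41.8, 54.8, 27.6, 43.8, 20.2, 77.4, 108.0, 85.5, 0.2; M̄R̄ = 622.6000 / 13 = 47.8923
UCL_MR = D₄·M̄R̄ = 3.267 × 47.8923 = 156.4642

156.464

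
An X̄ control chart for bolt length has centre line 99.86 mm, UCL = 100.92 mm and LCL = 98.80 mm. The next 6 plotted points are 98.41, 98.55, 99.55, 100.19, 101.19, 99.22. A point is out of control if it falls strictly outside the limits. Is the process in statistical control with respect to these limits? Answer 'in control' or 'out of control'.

Compare each point to [98.80, 100.92]: sample 1 = 98.41 < LCL; sample 2 = 98.55 < LCL; sample 5 = 101.19 > UCL.

out of control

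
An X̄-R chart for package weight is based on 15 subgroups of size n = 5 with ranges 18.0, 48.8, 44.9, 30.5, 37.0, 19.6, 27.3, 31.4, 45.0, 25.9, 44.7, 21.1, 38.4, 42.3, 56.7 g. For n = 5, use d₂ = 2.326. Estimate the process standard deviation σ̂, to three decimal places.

15.236

R̄ = (18.0 + 48.8 + 44.9 + 30.5 + 37.0 + 19.6 + 27.3 + 31.4 + 45.0 + 25.9 + 44.7 + 21.1 + 38.4 + 42.3 + 56.7) / 15 = 35.4400
σ̂ = R̄ / d₂ = 35.4400 / 2.326 = 15.2365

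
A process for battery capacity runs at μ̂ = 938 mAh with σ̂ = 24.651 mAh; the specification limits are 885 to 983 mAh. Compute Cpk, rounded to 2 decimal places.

Cpu = (USL − μ̂) / (3σ̂) = (983 − 938) / (3 × 24.651) = 0.6085; Cpl = (μ̂ − LSL) / (3σ̂) = (938 − 885) / (3 × 24.651) = 0.7167; Cpk = min(Cpu, Cpl) = 0.6085

0.61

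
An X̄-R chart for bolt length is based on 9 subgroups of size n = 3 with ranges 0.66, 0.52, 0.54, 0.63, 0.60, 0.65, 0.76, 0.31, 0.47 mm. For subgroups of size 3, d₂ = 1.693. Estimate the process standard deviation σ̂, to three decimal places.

R̄ = (0.66 + 0.52 + 0.54 + 0.63 + 0.60 + 0.65 + 0.76 + 0.31 + 0.47) / 9 = 0.5711
σ̂ = R̄ / d₂ = 0.5711 / 1.693 = 0.3373

0.337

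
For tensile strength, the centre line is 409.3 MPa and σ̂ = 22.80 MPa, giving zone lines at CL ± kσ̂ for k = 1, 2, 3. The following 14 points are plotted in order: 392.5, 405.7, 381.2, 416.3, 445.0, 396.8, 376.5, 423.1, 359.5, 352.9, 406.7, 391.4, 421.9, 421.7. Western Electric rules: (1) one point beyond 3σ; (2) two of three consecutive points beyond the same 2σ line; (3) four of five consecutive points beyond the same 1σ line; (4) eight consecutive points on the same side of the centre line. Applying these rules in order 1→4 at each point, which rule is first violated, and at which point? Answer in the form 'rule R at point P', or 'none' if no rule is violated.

Zone of each point (C = within 1σ̂, B = 1σ̂–2σ̂, A = 2σ̂–3σ̂, * = beyond 3σ̂; sign = side of CL): 1:-C, 2:-C, 3:-B, 4:+C, 5:+B, 6:-C, 7:-B, 8:+C, 9:-A, 10:-A, 11:-C, 12:-C, 13:+C, 14:+C
Rule 2 (two of three consecutive points beyond the same 2σ limit) is satisfied at point 10.

rule 2 at point 10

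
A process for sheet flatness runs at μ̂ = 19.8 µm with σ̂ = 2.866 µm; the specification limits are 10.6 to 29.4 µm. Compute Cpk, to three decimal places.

Cpu = (USL − μ̂) / (3σ̂) = (29.4 − 19.8) / (3 × 2.866) = 1.1165; Cpl = (μ̂ − LSL) / (3σ̂) = (19.8 − 10.6) / (3 × 2.866) = 1.0700; Cpk = min(Cpu, Cpl) = 1.0700

1.070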